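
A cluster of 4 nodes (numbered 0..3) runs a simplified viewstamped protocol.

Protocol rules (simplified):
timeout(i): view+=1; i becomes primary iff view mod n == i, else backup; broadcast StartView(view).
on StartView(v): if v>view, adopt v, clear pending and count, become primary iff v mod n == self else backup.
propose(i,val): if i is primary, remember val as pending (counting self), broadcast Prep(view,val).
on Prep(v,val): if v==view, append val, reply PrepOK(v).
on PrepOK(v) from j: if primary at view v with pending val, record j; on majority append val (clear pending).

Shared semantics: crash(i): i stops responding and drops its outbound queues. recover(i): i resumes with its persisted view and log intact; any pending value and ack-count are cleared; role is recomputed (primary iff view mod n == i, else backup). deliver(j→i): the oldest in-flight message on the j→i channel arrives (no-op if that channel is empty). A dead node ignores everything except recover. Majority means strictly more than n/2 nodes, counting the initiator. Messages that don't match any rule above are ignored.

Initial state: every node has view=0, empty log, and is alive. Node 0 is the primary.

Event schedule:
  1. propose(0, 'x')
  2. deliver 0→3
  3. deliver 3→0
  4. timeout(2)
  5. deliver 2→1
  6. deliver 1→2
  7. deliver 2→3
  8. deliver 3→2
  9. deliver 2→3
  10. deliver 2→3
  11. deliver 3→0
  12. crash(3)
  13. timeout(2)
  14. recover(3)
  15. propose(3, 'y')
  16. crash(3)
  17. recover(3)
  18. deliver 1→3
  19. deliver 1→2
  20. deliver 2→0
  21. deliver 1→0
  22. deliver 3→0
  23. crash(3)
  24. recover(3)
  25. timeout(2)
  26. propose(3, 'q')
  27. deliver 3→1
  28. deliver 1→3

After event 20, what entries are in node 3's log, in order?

x

after 1 — propose(0,'x'): ·
after 2 — deliver 0→3: n3:back/v0/[x]
after 3 — deliver 3→0: ·
after 4 — timeout(2): n2:back/v1/[-]
after 5 — deliver 2→1: n1:prim/v1/[-]
after 6 — deliver 1→2: ·
after 7 — deliver 2→3: n3:back/v1/[x]
after 8 — deliver 3→2: ·
after 9 — deliver 2→3: ·
after 10 — deliver 2→3: ·
after 11 — deliver 3→0: ·
after 12 — crash(3): n3:✗back/v1/[x]
after 13 — timeout(2): n2:prim/v2/[-]
after 14 — recover(3): n3:back/v1/[x]
after 15 — propose(3,'y'): ·
after 16 — crash(3): n3:✗back/v1/[x]
after 17 — recover(3): n3:back/v1/[x]
after 18 — deliver 1→3: ·
after 19 — deliver 1→2: ·
after 20 — deliver 2→0: n0:back/v1/[-]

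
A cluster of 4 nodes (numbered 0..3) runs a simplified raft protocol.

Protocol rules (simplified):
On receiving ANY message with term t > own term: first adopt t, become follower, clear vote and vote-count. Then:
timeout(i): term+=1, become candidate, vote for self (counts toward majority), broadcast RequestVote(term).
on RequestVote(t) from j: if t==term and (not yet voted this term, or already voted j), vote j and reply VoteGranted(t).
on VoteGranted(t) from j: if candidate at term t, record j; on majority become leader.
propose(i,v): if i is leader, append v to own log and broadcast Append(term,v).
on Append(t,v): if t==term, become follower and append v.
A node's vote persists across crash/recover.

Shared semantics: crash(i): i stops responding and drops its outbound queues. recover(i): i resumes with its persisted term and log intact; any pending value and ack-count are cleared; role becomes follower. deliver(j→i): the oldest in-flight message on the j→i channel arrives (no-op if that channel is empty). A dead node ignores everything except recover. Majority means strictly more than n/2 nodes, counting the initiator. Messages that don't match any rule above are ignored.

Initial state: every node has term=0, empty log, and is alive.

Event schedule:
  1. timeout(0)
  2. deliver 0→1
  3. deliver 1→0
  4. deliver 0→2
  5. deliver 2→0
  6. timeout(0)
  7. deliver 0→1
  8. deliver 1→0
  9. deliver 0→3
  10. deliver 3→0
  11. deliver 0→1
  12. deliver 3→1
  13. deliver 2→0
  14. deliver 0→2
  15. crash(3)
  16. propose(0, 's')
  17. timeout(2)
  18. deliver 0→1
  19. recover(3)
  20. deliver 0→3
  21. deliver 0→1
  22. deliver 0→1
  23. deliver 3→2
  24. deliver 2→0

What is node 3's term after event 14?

step 1 timeout(0): 0={cand,t=1,log=-}
step 2 deliver 0→1: 1={foll,t=1,log=-}
step 3 deliver 1→0: —
step 4 deliver 0→2: 2={foll,t=1,log=-}
step 5 deliver 2→0: 0={lead,t=1,log=-}
step 6 timeout(0): 0={cand,t=2,log=-}
step 7 deliver 0→1: 1={foll,t=2,log=-}
step 8 deliver 1→0: —
step 9 deliver 0→3: 3={foll,t=1,log=-}
step 10 deliver 3→0: —
step 11 deliver 0→1: —
step 12 deliver 3→1: —
step 13 deliver 2→0: —
step 14 deliver 0→2: 2={foll,t=2,log=-}

1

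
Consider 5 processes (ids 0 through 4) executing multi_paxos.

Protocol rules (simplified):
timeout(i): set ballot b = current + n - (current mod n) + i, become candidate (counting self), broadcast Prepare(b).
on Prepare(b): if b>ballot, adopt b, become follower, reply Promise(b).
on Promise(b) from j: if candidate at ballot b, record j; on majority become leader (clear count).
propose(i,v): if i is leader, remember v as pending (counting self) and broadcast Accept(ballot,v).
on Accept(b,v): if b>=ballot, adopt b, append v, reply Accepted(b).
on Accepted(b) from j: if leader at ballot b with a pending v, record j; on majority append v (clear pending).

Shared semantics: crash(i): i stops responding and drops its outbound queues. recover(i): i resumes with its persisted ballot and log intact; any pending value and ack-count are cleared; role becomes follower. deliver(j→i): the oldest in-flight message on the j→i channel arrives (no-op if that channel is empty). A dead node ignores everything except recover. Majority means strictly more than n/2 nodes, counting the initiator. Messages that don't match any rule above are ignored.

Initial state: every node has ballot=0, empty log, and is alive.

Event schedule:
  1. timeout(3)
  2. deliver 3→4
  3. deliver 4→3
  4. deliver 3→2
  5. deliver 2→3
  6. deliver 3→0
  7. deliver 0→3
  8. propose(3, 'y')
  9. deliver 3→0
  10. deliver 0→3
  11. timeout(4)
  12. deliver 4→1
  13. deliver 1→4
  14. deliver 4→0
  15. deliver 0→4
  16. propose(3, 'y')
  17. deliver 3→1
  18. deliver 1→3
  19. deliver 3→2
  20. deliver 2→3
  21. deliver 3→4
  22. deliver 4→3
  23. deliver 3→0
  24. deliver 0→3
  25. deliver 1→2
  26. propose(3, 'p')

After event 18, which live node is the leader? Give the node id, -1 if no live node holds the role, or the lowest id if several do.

[1] timeout(3) → N3(cand b8 [-])
[2] deliver 3→4 → N4(foll b8 [-])
[3] deliver 4→3 → ∅
[4] deliver 3→2 → N2(foll b8 [-])
[5] deliver 2→3 → N3(lead b8 [-])
[6] deliver 3→0 → N0(foll b8 [-])
[7] deliver 0→3 → ∅
[8] propose(3,'y') → ∅
[9] deliver 3→0 → N0(foll b8 [y])
[10] deliver 0→3 → ∅
[11] timeout(4) → N4(cand b14 [-])
[12] deliver 4→1 → N1(foll b14 [-])
[13] deliver 1→4 → ∅
[14] deliver 4→0 → N0(foll b14 [y])
[15] deliver 0→4 → N4(lead b14 [-])
[16] propose(3,'y') → ∅
[17] deliver 3→1 → ∅
[18] deliver 1→3 → ∅

3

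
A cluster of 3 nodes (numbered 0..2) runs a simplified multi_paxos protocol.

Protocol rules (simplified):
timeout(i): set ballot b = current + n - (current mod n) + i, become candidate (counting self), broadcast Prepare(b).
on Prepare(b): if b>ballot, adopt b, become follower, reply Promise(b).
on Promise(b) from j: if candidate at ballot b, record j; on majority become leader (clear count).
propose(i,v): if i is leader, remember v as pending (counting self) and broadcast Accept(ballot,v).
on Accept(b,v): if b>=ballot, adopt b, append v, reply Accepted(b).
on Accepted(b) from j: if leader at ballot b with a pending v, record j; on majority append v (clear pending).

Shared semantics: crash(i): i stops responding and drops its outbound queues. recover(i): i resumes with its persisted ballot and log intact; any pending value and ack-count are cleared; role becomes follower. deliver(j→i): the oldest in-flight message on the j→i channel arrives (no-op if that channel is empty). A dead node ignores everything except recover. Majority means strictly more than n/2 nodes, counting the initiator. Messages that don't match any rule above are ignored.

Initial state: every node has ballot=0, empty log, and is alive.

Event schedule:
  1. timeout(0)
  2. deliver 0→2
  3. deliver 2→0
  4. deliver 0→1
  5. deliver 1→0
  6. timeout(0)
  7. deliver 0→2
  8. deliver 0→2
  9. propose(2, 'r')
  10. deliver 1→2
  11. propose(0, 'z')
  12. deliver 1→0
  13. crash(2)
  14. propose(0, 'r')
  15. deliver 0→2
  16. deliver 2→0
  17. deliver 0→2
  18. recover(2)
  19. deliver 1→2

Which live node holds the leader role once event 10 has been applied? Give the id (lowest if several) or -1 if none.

after 1 — timeout(0): n0:cand/b3/[-]
after 2 — deliver 0→2: n2:foll/b3/[-]
after 3 — deliver 2→0: n0:lead/b3/[-]
after 4 — deliver 0→1: n1:foll/b3/[-]
after 5 — deliver 1→0: ·
after 6 — timeout(0): n0:cand/b6/[-]
after 7 — deliver 0→2: n2:foll/b6/[-]
after 8 — deliver 0→2: ·
after 9 — propose(2,'r'): ·
after 10 — deliver 1→2: ·

-1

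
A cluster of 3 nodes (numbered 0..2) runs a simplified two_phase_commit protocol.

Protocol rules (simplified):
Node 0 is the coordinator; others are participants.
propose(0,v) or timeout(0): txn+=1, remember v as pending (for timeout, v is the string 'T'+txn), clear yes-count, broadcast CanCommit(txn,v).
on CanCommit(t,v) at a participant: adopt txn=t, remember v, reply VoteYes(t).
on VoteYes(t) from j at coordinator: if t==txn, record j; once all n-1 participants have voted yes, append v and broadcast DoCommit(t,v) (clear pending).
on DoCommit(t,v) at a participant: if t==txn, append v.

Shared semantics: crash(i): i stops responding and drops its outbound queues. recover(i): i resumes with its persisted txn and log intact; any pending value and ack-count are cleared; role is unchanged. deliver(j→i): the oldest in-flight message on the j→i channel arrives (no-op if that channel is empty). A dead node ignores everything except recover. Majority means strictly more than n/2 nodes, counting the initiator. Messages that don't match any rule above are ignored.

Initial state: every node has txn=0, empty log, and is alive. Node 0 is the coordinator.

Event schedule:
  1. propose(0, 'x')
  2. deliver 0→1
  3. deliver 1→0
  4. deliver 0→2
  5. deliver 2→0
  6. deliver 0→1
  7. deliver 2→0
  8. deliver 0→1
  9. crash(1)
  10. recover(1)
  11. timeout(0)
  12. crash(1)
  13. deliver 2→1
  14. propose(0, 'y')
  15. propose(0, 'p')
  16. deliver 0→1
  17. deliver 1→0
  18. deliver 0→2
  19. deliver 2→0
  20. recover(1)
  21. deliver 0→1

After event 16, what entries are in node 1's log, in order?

x

1. propose(0,'x'):  <0:coor t1 ->
2. deliver 0→1:  <1:part t1 ->
3. deliver 1→0:  nop
4. deliver 0→2:  <2:part t1 ->
5. deliver 2→0:  <0:coor t1 x>
6. deliver 0→1:  <1:part t1 x>
7. deliver 2→0:  nop
8. deliver 0→1:  nop
9. crash(1):  <1:✗part t1 x>
10. recover(1):  <1:part t1 x>
11. timeout(0):  <0:coor t2 x>
12. crash(1):  <1:✗part t1 x>
13. deliver 2→1:  nop
14. propose(0,'y'):  <0:coor t3 x>
15. propose(0,'p'):  <0:coor t4 x>
16. deliver 0→1:  nop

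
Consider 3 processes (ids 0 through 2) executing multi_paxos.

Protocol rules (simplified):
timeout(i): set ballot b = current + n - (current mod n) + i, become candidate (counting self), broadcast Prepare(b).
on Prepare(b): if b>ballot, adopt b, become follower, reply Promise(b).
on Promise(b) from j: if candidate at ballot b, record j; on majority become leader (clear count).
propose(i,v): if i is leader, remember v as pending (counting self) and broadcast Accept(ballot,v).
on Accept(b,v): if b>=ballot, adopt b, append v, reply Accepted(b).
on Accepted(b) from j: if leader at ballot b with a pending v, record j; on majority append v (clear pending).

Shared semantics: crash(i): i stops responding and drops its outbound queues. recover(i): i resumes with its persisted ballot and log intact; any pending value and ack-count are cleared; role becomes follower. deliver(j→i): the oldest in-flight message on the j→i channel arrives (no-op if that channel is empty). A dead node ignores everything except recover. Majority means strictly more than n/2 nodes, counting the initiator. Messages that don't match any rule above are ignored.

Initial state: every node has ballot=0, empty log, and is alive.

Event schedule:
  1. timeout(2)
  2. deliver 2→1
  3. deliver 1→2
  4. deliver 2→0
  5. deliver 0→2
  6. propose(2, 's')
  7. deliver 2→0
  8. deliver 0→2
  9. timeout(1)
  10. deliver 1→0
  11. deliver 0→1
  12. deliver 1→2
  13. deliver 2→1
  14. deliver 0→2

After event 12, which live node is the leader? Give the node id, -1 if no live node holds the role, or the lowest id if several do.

1

step 1 timeout(2): 2={cand,b=5,log=-}
step 2 deliver 2→1: 1={foll,b=5,log=-}
step 3 deliver 1→2: 2={lead,b=5,log=-}
step 4 deliver 2→0: 0={foll,b=5,log=-}
step 5 deliver 0→2: —
step 6 propose(2,'s'): —
step 7 deliver 2→0: 0={foll,b=5,log=s}
step 8 deliver 0→2: 2={lead,b=5,log=s}
step 9 timeout(1): 1={cand,b=7,log=-}
step 10 deliver 1→0: 0={foll,b=7,log=s}
step 11 deliver 0→1: 1={lead,b=7,log=-}
step 12 deliver 1→2: 2={foll,b=7,log=s}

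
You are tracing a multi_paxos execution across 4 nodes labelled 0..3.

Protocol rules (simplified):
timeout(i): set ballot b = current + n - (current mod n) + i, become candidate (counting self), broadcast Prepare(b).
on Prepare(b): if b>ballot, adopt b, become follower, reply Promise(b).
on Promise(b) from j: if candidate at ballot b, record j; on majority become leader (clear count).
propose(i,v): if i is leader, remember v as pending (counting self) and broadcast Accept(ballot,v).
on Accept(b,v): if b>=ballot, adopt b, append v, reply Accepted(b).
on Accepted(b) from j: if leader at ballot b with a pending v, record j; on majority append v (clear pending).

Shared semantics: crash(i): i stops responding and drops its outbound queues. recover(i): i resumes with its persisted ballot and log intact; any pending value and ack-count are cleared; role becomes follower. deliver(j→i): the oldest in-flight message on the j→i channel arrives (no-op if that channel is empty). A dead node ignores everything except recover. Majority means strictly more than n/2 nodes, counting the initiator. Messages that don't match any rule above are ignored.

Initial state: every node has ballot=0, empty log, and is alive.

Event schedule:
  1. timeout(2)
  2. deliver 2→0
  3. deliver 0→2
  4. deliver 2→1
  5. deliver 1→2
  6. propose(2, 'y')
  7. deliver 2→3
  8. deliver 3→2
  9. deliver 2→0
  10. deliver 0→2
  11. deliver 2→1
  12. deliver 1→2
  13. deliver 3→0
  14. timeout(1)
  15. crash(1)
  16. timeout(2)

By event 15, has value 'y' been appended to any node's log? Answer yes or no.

after 1 — timeout(2): n2:cand/b6/[-]
after 2 — deliver 2→0: n0:foll/b6/[-]
after 3 — deliver 0→2: ·
after 4 — deliver 2→1: n1:foll/b6/[-]
after 5 — deliver 1→2: n2:lead/b6/[-]
after 6 — propose(2,'y'): ·
after 7 — deliver 2→3: n3:foll/b6/[-]
after 8 — deliver 3→2: ·
after 9 — deliver 2→0: n0:foll/b6/[y]
after 10 — deliver 0→2: ·
after 11 — deliver 2→1: n1:foll/b6/[y]
after 12 — deliver 1→2: n2:lead/b6/[y]
after 13 — deliver 3→0: ·
after 14 — timeout(1): n1:cand/b9/[y]
after 15 — crash(1): n1:✗cand/b9/[y]

yes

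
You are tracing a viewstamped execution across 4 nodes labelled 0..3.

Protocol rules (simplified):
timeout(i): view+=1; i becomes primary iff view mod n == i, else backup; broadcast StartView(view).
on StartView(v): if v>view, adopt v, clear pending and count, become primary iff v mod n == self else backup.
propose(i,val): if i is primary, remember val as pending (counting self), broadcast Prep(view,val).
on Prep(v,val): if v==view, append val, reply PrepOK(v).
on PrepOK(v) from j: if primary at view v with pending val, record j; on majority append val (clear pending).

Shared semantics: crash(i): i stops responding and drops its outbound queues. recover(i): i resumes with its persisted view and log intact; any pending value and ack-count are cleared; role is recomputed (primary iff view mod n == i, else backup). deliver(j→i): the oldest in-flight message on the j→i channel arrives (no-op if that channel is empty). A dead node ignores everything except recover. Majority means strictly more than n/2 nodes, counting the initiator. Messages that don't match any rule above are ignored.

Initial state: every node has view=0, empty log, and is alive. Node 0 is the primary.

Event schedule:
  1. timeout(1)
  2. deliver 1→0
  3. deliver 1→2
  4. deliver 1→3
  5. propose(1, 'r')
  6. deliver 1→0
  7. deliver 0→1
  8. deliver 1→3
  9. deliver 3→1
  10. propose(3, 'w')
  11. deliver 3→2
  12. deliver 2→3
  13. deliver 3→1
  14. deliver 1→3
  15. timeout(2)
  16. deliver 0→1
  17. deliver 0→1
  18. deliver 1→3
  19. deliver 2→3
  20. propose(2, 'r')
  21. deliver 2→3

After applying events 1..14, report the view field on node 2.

1

step 1 timeout(1): 1={prim,v=1,log=-}
step 2 deliver 1→0: 0={back,v=1,log=-}
step 3 deliver 1→2: 2={back,v=1,log=-}
step 4 deliver 1→3: 3={back,v=1,log=-}
step 5 propose(1,'r'): —
step 6 deliver 1→0: 0={back,v=1,log=r}
step 7 deliver 0→1: —
step 8 deliver 1→3: 3={back,v=1,log=r}
step 9 deliver 3→1: 1={prim,v=1,log=r}
step 10 propose(3,'w'): —
step 11 deliver 3→2: —
step 12 deliver 2→3: —
step 13 deliver 3→1: —
step 14 deliver 1→3: —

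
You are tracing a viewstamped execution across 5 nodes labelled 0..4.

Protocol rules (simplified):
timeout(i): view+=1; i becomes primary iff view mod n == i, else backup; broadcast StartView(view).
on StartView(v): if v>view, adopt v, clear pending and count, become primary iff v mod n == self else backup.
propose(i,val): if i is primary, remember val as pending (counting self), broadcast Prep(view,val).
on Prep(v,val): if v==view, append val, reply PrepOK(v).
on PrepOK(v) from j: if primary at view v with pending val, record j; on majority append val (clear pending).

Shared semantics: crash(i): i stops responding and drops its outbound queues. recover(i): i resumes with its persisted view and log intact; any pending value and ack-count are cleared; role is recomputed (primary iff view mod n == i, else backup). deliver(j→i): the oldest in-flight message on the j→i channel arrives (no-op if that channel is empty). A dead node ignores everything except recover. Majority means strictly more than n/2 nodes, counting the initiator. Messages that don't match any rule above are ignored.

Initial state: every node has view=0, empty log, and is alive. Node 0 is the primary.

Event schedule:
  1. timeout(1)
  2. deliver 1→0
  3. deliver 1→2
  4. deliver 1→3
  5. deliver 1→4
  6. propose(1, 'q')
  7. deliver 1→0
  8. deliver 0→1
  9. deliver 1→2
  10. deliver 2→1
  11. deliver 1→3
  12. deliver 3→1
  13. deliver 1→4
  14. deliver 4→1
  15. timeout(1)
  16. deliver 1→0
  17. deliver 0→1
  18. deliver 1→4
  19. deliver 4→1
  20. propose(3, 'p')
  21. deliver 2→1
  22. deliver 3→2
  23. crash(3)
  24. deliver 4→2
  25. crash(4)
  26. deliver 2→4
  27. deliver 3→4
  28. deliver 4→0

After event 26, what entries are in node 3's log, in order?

1. timeout(1):  <1:prim v1 ->
2. deliver 1→0:  <0:back v1 ->
3. deliver 1→2:  <2:back v1 ->
4. deliver 1→3:  <3:back v1 ->
5. deliver 1→4:  <4:back v1 ->
6. propose(1,'q'):  nop
7. deliver 1→0:  <0:back v1 q>
8. deliver 0→1:  nop
9. deliver 1→2:  <2:back v1 q>
10. deliver 2→1:  <1:prim v1 q>
11. deliver 1→3:  <3:back v1 q>
12. deliver 3→1:  nop
13. deliver 1→4:  <4:back v1 q>
14. deliver 4→1:  nop
15. timeout(1):  <1:back v2 q>
16. deliver 1→0:  <0:back v2 q>
17. deliver 0→1:  nop
18. deliver 1→4:  <4:back v2 q>
19. deliver 4→1:  nop
20. propose(3,'p'):  nop
21. deliver 2→1:  nop
22. deliver 3→2:  nop
23. crash(3):  <3:✗back v1 q>
24. deliver 4→2:  nop
25. crash(4):  <4:✗back v2 q>
26. deliver 2→4:  nop

q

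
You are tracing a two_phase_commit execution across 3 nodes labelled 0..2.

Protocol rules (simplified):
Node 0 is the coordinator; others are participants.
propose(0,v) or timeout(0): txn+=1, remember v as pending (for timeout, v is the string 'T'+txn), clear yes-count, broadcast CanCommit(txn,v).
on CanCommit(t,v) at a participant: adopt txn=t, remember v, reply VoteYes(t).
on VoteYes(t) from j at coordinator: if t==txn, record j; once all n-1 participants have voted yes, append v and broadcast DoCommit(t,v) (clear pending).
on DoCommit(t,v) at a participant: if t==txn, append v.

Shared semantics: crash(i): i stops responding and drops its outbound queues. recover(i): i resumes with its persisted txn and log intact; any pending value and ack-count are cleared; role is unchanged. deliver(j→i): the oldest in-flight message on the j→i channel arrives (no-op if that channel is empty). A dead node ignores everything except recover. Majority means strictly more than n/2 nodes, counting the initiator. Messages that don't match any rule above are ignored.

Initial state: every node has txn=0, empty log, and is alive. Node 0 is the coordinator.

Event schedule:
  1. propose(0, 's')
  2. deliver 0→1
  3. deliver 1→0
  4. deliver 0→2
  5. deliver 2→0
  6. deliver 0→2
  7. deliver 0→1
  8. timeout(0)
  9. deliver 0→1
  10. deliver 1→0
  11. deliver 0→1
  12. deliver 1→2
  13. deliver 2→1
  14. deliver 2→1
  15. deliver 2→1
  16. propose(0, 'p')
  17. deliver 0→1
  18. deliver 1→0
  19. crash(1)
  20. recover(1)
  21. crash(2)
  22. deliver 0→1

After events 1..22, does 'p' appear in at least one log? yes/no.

no

after 1 — propose(0,'s'): n0:coor/t1/[-]
after 2 — deliver 0→1: n1:part/t1/[-]
after 3 — deliver 1→0: ·
after 4 — deliver 0→2: n2:part/t1/[-]
after 5 — deliver 2→0: n0:coor/t1/[s]
after 6 — deliver 0→2: n2:part/t1/[s]
after 7 — deliver 0→1: n1:part/t1/[s]
after 8 — timeout(0): n0:coor/t2/[s]
after 9 — deliver 0→1: n1:part/t2/[s]
after 10 — deliver 1→0: ·
after 11 — deliver 0→1: ·
after 12 — deliver 1→2: ·
after 13 — deliver 2→1: ·
after 14 — deliver 2→1: ·
after 15 — deliver 2→1: ·
after 16 — propose(0,'p'): n0:coor/t3/[s]
after 17 — deliver 0→1: n1:part/t3/[s]
after 18 — deliver 1→0: ·
after 19 — crash(1): n1:✗part/t3/[s]
after 20 — recover(1): n1:part/t3/[s]
after 21 — crash(2): n2:✗part/t1/[s]
after 22 — deliver 0→1: ·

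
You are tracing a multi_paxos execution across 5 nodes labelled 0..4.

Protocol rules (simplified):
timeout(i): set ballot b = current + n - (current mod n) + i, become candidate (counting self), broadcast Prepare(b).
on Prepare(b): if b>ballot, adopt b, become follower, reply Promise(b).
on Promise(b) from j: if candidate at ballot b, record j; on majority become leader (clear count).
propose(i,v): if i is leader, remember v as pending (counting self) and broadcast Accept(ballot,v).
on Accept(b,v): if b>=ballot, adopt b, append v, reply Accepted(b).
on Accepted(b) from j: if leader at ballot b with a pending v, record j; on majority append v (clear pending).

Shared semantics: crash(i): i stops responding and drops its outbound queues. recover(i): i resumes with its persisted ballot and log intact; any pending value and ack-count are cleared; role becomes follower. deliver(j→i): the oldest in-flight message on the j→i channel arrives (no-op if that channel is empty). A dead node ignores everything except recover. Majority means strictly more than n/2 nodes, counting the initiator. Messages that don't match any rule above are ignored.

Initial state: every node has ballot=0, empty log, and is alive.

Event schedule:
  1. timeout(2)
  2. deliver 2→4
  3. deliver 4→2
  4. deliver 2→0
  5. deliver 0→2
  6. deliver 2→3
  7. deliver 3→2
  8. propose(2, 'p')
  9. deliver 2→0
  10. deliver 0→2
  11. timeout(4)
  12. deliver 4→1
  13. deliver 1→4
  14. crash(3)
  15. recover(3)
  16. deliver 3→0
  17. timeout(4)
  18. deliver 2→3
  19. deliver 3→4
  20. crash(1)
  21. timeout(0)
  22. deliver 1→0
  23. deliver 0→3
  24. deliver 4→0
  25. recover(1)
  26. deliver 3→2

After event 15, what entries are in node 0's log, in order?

p

step 1 timeout(2): 2={cand,b=7,log=-}
step 2 deliver 2→4: 4={foll,b=7,log=-}
step 3 deliver 4→2: —
step 4 deliver 2→0: 0={foll,b=7,log=-}
step 5 deliver 0→2: 2={lead,b=7,log=-}
step 6 deliver 2→3: 3={foll,b=7,log=-}
step 7 deliver 3→2: —
step 8 propose(2,'p'): —
step 9 deliver 2→0: 0={foll,b=7,log=p}
step 10 deliver 0→2: —
step 11 timeout(4): 4={cand,b=14,log=-}
step 12 deliver 4→1: 1={foll,b=14,log=-}
step 13 deliver 1→4: —
step 14 crash(3): 3={✗foll,b=7,log=-}
step 15 recover(3): 3={foll,b=7,log=-}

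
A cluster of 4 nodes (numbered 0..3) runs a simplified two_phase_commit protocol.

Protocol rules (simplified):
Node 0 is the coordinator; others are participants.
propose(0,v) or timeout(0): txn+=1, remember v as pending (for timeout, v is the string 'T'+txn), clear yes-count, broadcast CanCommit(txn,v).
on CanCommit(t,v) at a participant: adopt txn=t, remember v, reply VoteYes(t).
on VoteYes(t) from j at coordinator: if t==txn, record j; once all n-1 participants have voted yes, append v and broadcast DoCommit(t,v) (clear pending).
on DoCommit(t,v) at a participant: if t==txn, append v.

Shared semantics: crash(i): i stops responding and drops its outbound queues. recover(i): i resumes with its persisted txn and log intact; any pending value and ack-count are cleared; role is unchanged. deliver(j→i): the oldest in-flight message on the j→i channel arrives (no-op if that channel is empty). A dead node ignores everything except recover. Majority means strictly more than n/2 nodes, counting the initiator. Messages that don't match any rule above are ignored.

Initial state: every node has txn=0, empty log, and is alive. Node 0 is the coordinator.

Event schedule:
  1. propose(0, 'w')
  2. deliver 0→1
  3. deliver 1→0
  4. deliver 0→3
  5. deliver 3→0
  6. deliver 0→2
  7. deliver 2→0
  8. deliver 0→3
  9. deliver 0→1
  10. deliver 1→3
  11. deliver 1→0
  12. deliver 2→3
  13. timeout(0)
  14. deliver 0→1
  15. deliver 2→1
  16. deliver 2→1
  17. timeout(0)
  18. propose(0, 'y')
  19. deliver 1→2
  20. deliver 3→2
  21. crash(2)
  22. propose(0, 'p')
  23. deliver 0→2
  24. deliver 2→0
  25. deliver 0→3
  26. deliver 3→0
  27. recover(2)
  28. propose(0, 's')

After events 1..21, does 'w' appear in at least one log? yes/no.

[1] propose(0,'w') → N0(coor t1 [-])
[2] deliver 0→1 → N1(part t1 [-])
[3] deliver 1→0 → ∅
[4] deliver 0→3 → N3(part t1 [-])
[5] deliver 3→0 → ∅
[6] deliver 0→2 → N2(part t1 [-])
[7] deliver 2→0 → N0(coor t1 [w])
[8] deliver 0→3 → N3(part t1 [w])
[9] deliver 0→1 → N1(part t1 [w])
[10] deliver 1→3 → ∅
[11] deliver 1→0 → ∅
[12] deliver 2→3 → ∅
[13] timeout(0) → N0(coor t2 [w])
[14] deliver 0→1 → N1(part t2 [w])
[15] deliver 2→1 → ∅
[16] deliver 2→1 → ∅
[17] timeout(0) → N0(coor t3 [w])
[18] propose(0,'y') → N0(coor t4 [w])
[19] deliver 1→2 → ∅
[20] deliver 3→2 → ∅
[21] crash(2) → N2(✗part t1 [-])

yes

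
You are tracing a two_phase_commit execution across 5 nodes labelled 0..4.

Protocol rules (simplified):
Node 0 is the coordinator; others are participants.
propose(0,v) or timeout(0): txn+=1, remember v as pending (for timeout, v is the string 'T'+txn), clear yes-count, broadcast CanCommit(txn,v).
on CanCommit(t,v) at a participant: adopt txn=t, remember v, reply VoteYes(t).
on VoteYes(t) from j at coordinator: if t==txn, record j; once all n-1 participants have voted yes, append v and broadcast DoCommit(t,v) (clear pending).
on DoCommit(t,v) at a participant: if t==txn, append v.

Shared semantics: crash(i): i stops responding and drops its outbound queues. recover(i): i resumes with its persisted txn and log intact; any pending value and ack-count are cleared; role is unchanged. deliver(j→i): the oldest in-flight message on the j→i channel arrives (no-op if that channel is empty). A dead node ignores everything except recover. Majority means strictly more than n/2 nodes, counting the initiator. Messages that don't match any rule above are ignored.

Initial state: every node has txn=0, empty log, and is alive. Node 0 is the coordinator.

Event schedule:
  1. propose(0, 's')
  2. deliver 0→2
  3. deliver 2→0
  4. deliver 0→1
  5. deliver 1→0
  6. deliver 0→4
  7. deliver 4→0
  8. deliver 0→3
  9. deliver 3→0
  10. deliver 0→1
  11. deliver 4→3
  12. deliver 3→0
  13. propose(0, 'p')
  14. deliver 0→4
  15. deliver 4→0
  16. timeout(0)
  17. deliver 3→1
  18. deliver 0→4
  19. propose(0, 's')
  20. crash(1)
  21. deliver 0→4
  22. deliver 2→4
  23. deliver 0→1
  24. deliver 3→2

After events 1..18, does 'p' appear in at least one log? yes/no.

e1 propose(0,'s'): 0[coor,t=1,-]
e2 deliver 0→2: 2[part,t=1,-]
e3 deliver 2→0: ·
e4 deliver 0→1: 1[part,t=1,-]
e5 deliver 1→0: ·
e6 deliver 0→4: 4[part,t=1,-]
e7 deliver 4→0: ·
e8 deliver 0→3: 3[part,t=1,-]
e9 deliver 3→0: 0[coor,t=1,s]
e10 deliver 0→1: 1[part,t=1,s]
e11 deliver 4→3: ·
e12 deliver 3→0: ·
e13 propose(0,'p'): 0[coor,t=2,s]
e14 deliver 0→4: 4[part,t=1,s]
e15 deliver 4→0: ·
e16 timeout(0): 0[coor,t=3,s]
e17 deliver 3→1: ·
e18 deliver 0→4: 4[part,t=2,s]

no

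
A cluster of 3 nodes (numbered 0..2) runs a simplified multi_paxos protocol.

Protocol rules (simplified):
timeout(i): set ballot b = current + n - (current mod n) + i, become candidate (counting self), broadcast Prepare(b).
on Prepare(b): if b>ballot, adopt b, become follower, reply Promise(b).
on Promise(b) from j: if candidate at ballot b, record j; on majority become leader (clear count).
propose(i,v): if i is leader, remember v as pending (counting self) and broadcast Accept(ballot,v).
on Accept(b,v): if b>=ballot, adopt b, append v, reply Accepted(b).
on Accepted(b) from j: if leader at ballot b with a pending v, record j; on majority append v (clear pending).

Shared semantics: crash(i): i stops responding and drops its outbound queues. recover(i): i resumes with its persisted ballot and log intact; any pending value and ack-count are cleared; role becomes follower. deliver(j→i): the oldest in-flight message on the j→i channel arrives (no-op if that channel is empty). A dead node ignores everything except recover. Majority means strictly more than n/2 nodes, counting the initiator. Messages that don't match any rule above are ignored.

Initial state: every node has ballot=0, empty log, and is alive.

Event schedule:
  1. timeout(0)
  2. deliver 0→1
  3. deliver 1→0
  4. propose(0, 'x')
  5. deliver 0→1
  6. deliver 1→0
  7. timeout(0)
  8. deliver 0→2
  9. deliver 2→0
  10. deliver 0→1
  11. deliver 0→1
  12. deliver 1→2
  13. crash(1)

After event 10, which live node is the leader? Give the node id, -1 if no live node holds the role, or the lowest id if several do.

-1

after 1 — timeout(0): n0:cand/b3/[-]
after 2 — deliver 0→1: n1:foll/b3/[-]
after 3 — deliver 1→0: n0:lead/b3/[-]
after 4 — propose(0,'x'): ·
after 5 — deliver 0→1: n1:foll/b3/[x]
after 6 — deliver 1→0: n0:lead/b3/[x]
after 7 — timeout(0): n0:cand/b6/[x]
after 8 — deliver 0→2: n2:foll/b3/[-]
after 9 — deliver 2→0: ·
after 10 — deliver 0→1: n1:foll/b6/[x]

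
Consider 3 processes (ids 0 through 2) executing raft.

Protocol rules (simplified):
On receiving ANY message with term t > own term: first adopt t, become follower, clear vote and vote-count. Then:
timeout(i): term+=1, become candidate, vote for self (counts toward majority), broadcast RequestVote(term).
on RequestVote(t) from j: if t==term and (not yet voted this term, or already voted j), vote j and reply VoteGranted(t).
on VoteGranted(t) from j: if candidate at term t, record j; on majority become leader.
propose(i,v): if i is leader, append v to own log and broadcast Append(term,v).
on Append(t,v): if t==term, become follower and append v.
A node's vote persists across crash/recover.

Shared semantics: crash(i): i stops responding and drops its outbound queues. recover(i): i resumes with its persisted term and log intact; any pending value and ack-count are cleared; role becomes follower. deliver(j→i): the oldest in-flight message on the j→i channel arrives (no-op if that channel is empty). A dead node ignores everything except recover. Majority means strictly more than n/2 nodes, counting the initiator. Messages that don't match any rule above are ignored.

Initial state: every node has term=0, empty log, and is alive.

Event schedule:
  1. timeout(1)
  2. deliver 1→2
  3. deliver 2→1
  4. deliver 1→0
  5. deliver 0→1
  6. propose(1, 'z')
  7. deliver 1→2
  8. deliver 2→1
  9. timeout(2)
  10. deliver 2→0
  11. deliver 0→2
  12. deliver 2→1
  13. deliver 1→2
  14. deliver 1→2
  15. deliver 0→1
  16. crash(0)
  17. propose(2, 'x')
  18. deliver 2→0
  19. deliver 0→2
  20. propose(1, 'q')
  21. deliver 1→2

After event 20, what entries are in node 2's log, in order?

z,x

step 1 timeout(1): 1={cand,t=1,log=-}
step 2 deliver 1→2: 2={foll,t=1,log=-}
step 3 deliver 2→1: 1={lead,t=1,log=-}
step 4 deliver 1→0: 0={foll,t=1,log=-}
step 5 deliver 0→1: —
step 6 propose(1,'z'): 1={lead,t=1,log=z}
step 7 deliver 1→2: 2={foll,t=1,log=z}
step 8 deliver 2→1: —
step 9 timeout(2): 2={cand,t=2,log=z}
step 10 deliver 2→0: 0={foll,t=2,log=-}
step 11 deliver 0→2: 2={lead,t=2,log=z}
step 12 deliver 2→1: 1={foll,t=2,log=z}
step 13 deliver 1→2: —
step 14 deliver 1→2: —
step 15 deliver 0→1: —
step 16 crash(0): 0={✗foll,t=2,log=-}
step 17 propose(2,'x'): 2={lead,t=2,log=z,x}
step 18 deliver 2→0: —
step 19 deliver 0→2: —
step 20 propose(1,'q'): —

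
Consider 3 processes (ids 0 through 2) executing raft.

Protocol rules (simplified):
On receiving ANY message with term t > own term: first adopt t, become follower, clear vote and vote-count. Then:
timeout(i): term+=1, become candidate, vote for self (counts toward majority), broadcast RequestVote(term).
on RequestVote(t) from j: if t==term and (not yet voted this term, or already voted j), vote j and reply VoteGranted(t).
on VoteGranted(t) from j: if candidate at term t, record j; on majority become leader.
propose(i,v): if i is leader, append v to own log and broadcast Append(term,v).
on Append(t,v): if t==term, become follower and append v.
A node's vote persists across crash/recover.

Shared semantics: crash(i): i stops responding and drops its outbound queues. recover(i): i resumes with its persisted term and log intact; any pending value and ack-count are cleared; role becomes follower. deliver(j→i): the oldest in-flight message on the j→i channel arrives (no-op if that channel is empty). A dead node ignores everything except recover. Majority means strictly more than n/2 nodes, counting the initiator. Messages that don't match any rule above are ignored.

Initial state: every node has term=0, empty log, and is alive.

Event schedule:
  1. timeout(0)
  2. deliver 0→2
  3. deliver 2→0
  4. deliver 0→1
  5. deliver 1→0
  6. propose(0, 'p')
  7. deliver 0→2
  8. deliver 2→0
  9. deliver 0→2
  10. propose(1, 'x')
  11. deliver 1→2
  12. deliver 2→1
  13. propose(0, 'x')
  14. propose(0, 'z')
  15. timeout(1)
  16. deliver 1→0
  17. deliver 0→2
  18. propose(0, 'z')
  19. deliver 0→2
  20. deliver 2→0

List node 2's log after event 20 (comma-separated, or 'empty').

p,x,z

e1 timeout(0): 0[cand,t=1,-]
e2 deliver 0→2: 2[foll,t=1,-]
e3 deliver 2→0: 0[lead,t=1,-]
e4 deliver 0→1: 1[foll,t=1,-]
e5 deliver 1→0: ·
e6 propose(0,'p'): 0[lead,t=1,p]
e7 deliver 0→2: 2[foll,t=1,p]
e8 deliver 2→0: ·
e9 deliver 0→2: ·
e10 propose(1,'x'): ·
e11 deliver 1→2: ·
e12 deliver 2→1: ·
e13 propose(0,'x'): 0[lead,t=1,p,x]
e14 propose(0,'z'): 0[lead,t=1,p,x,z]
e15 timeout(1): 1[cand,t=2,-]
e16 deliver 1→0: 0[foll,t=2,p,x,z]
e17 deliver 0→2: 2[foll,t=1,p,x]
e18 propose(0,'z'): ·
e19 deliver 0→2: 2[foll,t=1,p,x,z]
e20 deliver 2→0: ·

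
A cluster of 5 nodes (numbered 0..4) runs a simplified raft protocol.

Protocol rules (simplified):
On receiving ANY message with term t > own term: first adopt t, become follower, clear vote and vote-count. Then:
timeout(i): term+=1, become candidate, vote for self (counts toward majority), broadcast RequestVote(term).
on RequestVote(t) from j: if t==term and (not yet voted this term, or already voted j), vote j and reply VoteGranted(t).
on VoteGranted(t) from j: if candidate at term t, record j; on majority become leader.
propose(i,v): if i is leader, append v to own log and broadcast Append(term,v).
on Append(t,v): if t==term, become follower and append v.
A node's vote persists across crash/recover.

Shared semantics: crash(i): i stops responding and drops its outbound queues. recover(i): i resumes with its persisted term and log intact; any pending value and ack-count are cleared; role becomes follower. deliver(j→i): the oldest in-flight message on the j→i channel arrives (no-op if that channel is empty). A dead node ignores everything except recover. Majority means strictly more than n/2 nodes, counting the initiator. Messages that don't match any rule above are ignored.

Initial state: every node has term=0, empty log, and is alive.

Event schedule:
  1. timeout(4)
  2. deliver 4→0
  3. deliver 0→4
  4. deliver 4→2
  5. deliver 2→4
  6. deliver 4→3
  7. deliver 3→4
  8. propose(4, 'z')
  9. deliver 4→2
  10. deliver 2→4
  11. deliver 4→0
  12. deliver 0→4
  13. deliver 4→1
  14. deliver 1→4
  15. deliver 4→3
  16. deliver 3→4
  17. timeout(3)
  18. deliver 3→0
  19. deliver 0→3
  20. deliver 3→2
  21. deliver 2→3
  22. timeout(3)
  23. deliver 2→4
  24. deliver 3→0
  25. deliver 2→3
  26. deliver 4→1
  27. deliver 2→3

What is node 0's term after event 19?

[1] timeout(4) → N4(cand t1 [-])
[2] deliver 4→0 → N0(foll t1 [-])
[3] deliver 0→4 → ∅
[4] deliver 4→2 → N2(foll t1 [-])
[5] deliver 2→4 → N4(lead t1 [-])
[6] deliver 4→3 → N3(foll t1 [-])
[7] deliver 3→4 → ∅
[8] propose(4,'z') → N4(lead t1 [z])
[9] deliver 4→2 → N2(foll t1 [z])
[10] deliver 2→4 → ∅
[11] deliver 4→0 → N0(foll t1 [z])
[12] deliver 0→4 → ∅
[13] deliver 4→1 → N1(foll t1 [-])
[14] deliver 1→4 → ∅
[15] deliver 4→3 → N3(foll t1 [z])
[16] deliver 3→4 → ∅
[17] timeout(3) → N3(cand t2 [z])
[18] deliver 3→0 → N0(foll t2 [z])
[19] deliver 0→3 → ∅

2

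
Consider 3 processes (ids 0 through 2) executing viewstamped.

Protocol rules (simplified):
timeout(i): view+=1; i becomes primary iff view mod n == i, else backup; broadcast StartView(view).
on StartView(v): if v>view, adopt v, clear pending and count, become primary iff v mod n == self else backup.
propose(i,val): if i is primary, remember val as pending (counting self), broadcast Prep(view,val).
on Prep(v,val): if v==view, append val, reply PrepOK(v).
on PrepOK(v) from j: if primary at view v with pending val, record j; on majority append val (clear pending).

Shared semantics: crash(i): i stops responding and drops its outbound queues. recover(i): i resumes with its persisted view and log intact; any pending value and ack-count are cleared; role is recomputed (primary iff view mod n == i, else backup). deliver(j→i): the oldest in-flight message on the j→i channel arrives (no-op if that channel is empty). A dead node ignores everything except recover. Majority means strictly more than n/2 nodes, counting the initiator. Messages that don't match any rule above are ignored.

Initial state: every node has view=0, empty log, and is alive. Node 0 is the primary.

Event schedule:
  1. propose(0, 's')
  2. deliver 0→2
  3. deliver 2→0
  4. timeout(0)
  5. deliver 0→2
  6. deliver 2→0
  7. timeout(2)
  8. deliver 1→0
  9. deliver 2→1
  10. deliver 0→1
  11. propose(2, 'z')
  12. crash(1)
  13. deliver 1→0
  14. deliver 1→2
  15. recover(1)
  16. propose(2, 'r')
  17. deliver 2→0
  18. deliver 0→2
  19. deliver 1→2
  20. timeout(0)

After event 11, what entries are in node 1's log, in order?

after 1 — propose(0,'s'): ·
after 2 — deliver 0→2: n2:back/v0/[s]
after 3 — deliver 2→0: n0:prim/v0/[s]
after 4 — timeout(0): n0:back/v1/[s]
after 5 — deliver 0→2: n2:back/v1/[s]
after 6 — deliver 2→0: ·
after 7 — timeout(2): n2:prim/v2/[s]
after 8 — deliver 1→0: ·
after 9 — deliver 2→1: n1:back/v2/[-]
after 10 — deliver 0→1: ·
after 11 — propose(2,'z'): ·

empty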